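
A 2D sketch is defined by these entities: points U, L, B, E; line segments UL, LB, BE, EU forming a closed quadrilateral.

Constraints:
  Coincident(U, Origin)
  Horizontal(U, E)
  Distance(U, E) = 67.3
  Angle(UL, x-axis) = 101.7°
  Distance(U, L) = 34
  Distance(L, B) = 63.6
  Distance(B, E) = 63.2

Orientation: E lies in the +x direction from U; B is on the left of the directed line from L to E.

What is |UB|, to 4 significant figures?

79.05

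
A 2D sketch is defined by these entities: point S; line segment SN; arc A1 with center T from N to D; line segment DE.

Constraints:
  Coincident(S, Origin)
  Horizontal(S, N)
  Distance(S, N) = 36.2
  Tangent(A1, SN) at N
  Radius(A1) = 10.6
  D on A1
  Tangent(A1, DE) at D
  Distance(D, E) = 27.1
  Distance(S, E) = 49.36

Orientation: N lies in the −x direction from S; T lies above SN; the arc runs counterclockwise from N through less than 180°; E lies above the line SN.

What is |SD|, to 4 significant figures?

28.54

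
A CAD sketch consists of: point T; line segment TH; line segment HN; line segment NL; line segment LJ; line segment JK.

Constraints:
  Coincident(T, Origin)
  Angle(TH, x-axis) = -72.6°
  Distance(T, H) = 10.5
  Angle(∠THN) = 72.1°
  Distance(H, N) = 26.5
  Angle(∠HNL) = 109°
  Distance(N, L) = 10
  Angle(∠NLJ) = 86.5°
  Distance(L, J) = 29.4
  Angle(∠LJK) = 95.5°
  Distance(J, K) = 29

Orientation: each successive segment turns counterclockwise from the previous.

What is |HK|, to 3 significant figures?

13.3

∠NLJ = 86.5° gives LJ at -160° from the x-axis; with |LJ| = 29.4, J = (-5.70, 4.93). ∠LJK = 95.5° gives JK at -75.7° from the x-axis; with |JK| = 29.0, K = (1.46, -23.2). Then |HK| = |K − H| = 13.3.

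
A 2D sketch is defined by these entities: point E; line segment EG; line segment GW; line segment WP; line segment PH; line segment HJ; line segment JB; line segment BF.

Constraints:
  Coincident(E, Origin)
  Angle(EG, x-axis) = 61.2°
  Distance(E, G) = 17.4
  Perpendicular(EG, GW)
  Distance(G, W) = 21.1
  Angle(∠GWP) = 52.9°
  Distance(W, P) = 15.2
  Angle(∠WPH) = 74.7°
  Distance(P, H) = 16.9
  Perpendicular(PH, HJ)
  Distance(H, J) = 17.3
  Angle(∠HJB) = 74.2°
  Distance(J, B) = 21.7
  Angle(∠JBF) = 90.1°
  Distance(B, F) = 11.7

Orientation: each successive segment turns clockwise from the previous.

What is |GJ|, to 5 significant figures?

19.356

∠WPH = 74.7° gives PH at 98.800° from the x-axis; with |PH| = 16.9, H = (10.412, 15.577). The perpendicularity gives HJ at right angles to PH, so HJ runs at 8.8000°; with |HJ| = 17.3, J = (27.508, 18.224). Then |GJ| = |J − G| = 19.356.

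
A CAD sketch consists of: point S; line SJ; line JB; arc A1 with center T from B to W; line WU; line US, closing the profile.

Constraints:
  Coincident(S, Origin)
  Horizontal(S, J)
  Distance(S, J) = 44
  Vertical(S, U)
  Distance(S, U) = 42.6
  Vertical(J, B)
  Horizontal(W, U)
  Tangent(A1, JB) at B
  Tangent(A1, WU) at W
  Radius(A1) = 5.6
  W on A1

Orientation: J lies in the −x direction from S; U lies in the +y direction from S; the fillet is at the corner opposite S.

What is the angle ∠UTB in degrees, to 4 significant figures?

171.7°

S is at the origin; SJ is horizontal with |SJ| = 44.0 and J on the −x side, so J = (-44.00, 0.000). S and U share the same x with |SU| = 42.6 and U on the +y side, so U = (0.000, 42.60). The virtual corner opposite S is at (-44.00, 42.60). Tangency of A1 to JB means the radius TB is perpendicular to JB and since A1 is tangent to WU there, TW ⟂ WU, with radius 5.6, so the center T sits 5.6 in from both sides at T = (-38.40, 37.00). That places the tangent points at B = (-44.00, 37.00) on JB and W = (-38.40, 42.60) on WU. Then cos ∠UTB = TU·TB / (|TU||TB|), giving 171.7°.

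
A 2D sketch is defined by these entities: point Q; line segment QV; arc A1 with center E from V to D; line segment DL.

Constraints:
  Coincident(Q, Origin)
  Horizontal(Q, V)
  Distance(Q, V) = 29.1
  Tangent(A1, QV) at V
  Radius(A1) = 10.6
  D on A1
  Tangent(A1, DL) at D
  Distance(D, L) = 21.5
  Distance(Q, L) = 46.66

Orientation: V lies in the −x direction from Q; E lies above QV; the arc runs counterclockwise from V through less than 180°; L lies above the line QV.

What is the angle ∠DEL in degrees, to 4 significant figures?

63.76°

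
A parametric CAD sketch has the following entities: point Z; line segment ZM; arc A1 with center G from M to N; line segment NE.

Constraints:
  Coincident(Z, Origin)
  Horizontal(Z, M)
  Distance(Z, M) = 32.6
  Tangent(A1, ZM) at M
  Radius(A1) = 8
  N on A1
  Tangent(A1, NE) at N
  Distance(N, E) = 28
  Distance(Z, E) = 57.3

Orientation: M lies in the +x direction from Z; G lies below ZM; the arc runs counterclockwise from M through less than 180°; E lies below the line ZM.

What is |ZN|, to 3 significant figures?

30.1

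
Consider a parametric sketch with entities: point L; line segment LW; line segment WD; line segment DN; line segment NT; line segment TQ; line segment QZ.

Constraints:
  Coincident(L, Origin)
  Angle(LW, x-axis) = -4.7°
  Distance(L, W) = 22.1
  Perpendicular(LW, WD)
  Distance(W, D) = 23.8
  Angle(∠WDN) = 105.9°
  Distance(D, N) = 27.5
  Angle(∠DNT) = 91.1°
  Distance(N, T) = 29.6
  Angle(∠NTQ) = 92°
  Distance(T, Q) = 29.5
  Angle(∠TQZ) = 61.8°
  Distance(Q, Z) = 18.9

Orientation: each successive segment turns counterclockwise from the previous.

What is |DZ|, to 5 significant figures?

15.557

L is at the origin; LW runs at -4.7° with length 22.1, so W = (22.026, -1.8108). The perpendicularity gives WD at right angles to LW, so WD runs at 85.300°; with |WD| = 23.8, D = (23.976, 21.909). ∠WDN = 105.9° gives DN at 159.40° from the x-axis; with |DN| = 27.5, N = (-1.7658, 31.585). ∠DNT = 91.1° gives NT at -111.70° from the x-axis; with |NT| = 29.6, T = (-12.710, 4.0824). ∠NTQ = 92.0° gives TQ at -23.700° from the x-axis; with |TQ| = 29.5, Q = (14.302, -7.7750). ∠TQZ = 61.8° gives QZ at 94.500° from the x-axis; with |QZ| = 18.9, Z = (12.819, 11.067). Then |DZ| = |Z − D| = 15.557.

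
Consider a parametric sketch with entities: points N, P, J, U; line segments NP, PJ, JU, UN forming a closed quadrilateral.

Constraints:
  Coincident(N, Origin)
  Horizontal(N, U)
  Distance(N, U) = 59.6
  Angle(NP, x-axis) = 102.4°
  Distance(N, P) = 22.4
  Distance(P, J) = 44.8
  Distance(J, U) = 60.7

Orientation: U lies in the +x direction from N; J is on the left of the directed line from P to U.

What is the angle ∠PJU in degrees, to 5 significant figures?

78.716°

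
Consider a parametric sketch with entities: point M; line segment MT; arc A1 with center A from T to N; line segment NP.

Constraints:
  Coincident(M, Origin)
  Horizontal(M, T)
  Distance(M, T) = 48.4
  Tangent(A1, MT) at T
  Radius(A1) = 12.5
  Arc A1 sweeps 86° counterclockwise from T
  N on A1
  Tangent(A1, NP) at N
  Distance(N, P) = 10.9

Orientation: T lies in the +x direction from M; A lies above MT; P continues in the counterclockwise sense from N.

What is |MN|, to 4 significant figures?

61.97

A1 meets MT tangentially, so AT is at right angles to MT, so A = T + (0, 12.5) = (48.40, 12.50). On A1, T sits at bearing -90° from A; an 86° counterclockwise sweep puts N at bearing -4°, so N = A + 12.5·(cos -4°, sin -4°) = (60.87, 11.63). Then |MN| = |N − M| = 61.97.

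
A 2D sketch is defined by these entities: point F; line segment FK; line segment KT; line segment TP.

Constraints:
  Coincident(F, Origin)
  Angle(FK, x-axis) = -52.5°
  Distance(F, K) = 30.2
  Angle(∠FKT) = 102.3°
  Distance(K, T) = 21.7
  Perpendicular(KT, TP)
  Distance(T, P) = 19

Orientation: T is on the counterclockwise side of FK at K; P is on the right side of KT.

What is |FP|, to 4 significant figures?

56.07

F is at the origin; FK runs at -52.5° with length 30.2, so K = 30.2·(cos -52.5°, sin -52.5°) = (18.38, -23.96). ∠FKT = 102.3°, so KT runs at -52.5° + (180° − 102.3°) = 25.20° from the x-axis; with |KT| = 21.7, T = K + 21.7·(cos 25.20°, sin 25.20°) = (38.02, -14.72). The perpendicularity gives TP at right angles to KT; with |TP| = 19.0 on the right of KT, P = T + 19.0·(0.4258, -0.9048) = (46.11, -31.91). Then |FP| = |P − F| = 56.07.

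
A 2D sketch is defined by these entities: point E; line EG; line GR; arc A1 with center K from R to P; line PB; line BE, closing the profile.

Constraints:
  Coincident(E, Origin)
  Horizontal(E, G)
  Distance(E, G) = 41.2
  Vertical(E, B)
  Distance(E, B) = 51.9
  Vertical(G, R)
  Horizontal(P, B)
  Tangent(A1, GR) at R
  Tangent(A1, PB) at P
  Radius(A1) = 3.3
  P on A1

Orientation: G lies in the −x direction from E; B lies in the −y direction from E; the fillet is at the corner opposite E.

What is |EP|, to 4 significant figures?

64.27

E is at the origin; EG is horizontal with |EG| = 41.2 and G on the −x side, so G = (-41.20, 0.000). E and B share the same x with |EB| = 51.9 and B on the −y side, so B = (0.000, -51.90). The virtual corner opposite E is at (-41.20, -51.90). The tangent condition forces KR to be normal to GR and tangency of A1 to PB means the radius KP is perpendicular to PB, with radius 3.3, so the center K sits 3.3 in from both sides at K = (-37.90, -48.60). That places the tangent points at R = (-41.20, -48.60) on GR and P = (-37.90, -51.90) on PB. Then |EP| = |P − E| = 64.27.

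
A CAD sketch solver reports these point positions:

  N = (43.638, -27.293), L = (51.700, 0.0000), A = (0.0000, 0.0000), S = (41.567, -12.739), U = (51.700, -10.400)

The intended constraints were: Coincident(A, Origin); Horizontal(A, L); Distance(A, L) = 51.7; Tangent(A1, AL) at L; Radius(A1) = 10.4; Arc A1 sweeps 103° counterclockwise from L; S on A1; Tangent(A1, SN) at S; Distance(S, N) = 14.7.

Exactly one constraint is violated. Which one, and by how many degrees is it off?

Tangent(A1, SN) at S — off by 4.90°.

A = (0.00, 0.00) ✓; A.y = 0.00, L.y = 0.00 ✓; |AL| = 51.70 ✓; ∠(UL, LA) = 90.00° ✓; |UL| = 10.40 ✓; bearing(U→S) − bearing(U→L) = 103.0° ✓; |US| = 10.40 ✓; ∠(US, SN) = 94.90° ✗; |SN| = 14.70 ✓.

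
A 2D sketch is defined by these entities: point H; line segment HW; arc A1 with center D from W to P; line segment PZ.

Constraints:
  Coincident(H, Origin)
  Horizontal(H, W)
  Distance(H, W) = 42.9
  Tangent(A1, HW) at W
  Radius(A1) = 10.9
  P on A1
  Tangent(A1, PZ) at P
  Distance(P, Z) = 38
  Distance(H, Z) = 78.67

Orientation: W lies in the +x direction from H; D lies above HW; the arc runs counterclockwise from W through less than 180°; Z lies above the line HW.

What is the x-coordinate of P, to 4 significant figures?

53.18

H is at the origin; HW is horizontal with |HW| = 42.9 and W on the +x side, so W = (42.90, 0.000). The tangent condition forces DW to be normal to HW, so D = W + (0, 10.9) = (42.90, 10.90). Since DP ⟂ PZ (tangency), |DZ| = √(10.9² + 38.0²) = 39.53 regardless of where P sits on A1. So Z lies on both circle(H, 78.67) and circle(D, 39.53); the above-HW intersection is Z = (65.79, 43.13). P is the foot of the tangent from Z: P = (53.18, 7.282).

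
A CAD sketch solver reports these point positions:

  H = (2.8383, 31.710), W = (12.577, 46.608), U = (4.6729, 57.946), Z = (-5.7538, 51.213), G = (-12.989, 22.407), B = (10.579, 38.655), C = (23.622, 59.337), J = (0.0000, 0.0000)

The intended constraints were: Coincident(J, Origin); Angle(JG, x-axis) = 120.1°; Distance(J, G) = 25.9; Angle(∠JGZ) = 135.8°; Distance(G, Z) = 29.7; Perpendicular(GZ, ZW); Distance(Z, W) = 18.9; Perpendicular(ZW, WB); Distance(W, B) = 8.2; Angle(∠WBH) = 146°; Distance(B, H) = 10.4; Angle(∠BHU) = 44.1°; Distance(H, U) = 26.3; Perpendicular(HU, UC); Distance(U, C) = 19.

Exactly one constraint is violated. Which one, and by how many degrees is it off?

Perpendicular(HU, UC) — off by 8.20°.

J = (0.00, 0.00) ✓; JG at 120.1° ✓; |JG| = 25.90 ✓; ∠JGZ = 135.8° ✓; |GZ| = 29.70 ✓; ∠(GZ, ZW) = 90.00° ✓; |ZW| = 18.90 ✓; ∠(ZW, WB) = 90.00° ✓; |WB| = 8.200 ✓; ∠WBH = 146.0° ✓; |BH| = 10.40 ✓; ∠BHU = 44.10° ✓; |HU| = 26.30 ✓; ∠(HU, UC) = 81.80° ✗; |UC| = 19.00 ✓.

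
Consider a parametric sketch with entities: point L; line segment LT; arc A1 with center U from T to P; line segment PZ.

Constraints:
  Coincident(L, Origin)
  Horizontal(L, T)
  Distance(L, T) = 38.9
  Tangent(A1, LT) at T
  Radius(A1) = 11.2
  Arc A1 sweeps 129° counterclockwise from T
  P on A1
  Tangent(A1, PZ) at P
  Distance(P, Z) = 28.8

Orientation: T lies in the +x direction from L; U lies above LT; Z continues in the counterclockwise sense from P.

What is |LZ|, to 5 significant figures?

50.198

L is at the origin; L and T share the same y with |LT| = 38.9 and T on the +x side, so T = (38.900, 0.0000). The tangent condition forces UT to be normal to LT, so U = T + (0, 11.2) = (38.900, 11.200). On A1, T sits at bearing -90° from U; a 129° counterclockwise sweep puts P at bearing 39°, so P = U + 11.2·(cos 39°, sin 39°) = (47.604, 18.248). Since A1 is tangent to PZ there, UP ⟂ PZ, so PZ runs along (−sin 39°, cos 39°); with |PZ| = 28.8, Z = (29.480, 40.630). Then |LZ| = |Z − L| = 50.198.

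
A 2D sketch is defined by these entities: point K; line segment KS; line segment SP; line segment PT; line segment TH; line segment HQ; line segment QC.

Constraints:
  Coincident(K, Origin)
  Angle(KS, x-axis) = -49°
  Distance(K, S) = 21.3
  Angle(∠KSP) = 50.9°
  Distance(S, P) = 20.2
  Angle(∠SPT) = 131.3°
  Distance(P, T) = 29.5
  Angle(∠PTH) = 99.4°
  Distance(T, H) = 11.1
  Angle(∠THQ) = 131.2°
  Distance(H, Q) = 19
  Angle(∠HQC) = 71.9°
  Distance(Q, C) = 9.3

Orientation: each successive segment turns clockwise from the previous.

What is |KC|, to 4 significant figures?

6.555

K is at the origin; KS runs at -49.0° with length 21.3, so S = (13.97, -16.08). ∠KSP = 50.9° gives SP at -178.1° from the x-axis; with |SP| = 20.2, P = (-6.215, -16.75). ∠SPT = 131.3° gives PT at 133.2° from the x-axis; with |PT| = 29.5, T = (-26.41, 4.760). ∠PTH = 99.4° gives TH at 52.60° from the x-axis; with |TH| = 11.1, H = (-19.67, 13.58). ∠THQ = 131.2° gives HQ at 3.800° from the x-axis; with |HQ| = 19.0, Q = (-0.7089, 14.84). ∠HQC = 71.9° gives QC at -104.3° from the x-axis; with |QC| = 9.3, C = (-3.006, 5.825). Then |KC| = |C − K| = 6.555.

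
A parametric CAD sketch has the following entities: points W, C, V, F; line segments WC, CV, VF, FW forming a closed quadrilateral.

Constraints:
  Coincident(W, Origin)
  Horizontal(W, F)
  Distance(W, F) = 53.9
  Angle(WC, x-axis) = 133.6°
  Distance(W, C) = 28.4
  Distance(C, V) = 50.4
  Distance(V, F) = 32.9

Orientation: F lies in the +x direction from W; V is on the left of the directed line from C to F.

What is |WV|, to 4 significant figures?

38.61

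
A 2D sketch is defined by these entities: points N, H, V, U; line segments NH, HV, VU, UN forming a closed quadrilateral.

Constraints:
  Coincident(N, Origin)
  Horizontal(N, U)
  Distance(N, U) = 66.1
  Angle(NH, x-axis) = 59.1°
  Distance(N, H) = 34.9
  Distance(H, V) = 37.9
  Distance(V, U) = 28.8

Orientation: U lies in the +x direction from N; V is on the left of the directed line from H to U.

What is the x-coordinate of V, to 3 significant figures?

55.7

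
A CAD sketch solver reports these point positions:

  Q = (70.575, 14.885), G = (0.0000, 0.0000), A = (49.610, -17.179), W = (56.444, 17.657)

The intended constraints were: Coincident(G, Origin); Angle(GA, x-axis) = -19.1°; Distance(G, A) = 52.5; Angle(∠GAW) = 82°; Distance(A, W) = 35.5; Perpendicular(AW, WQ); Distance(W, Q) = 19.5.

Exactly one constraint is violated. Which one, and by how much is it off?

Distance(W, Q) = 19.5 — off by 5.10.

G = (0.00, 0.00) ✓; GA at -19.10° ✓; |GA| = 52.50 ✓; ∠GAW = 82.00° ✓; |AW| = 35.50 ✓; ∠(AW, WQ) = 90.00° ✓; |WQ| = 14.40 ✗.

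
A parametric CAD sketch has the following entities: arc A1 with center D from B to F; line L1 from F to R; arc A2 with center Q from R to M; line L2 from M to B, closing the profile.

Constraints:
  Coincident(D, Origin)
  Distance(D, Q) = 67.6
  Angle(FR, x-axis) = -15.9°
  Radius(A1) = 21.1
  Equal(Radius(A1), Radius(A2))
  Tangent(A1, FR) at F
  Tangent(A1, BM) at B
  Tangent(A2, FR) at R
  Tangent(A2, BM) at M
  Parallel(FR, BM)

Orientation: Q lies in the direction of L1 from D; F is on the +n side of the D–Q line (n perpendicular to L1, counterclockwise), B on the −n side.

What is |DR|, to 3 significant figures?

70.8

The slot axis is L1's direction at -15.9°, so u = (cos -15.9°, sin -15.9°) = (0.962, -0.274) and n = (−sin -15.9°, cos -15.9°) = (0.274, 0.962). D is at the origin and Q lies 67.6 along u from D, so Q = 67.6·u = (65.0, -18.5). Tangency of A1 to both parallel lines with radius 21.1 puts F and B at D ± 21.1·n: F = (5.78, 20.3), B = (-5.78, -20.3). Equal radii place R and M the same way about Q: R = Q + 21.1·n = (70.8, 1.77), M = Q − 21.1·n = (59.2, -38.8). Then |DR| = |R − D| = 70.8.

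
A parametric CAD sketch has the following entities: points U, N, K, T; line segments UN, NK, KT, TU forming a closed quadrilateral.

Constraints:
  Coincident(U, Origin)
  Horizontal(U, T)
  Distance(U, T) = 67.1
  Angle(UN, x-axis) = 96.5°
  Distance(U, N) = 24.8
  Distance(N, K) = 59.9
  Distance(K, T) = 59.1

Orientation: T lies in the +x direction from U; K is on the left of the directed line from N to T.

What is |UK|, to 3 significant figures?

73.9

Checks: |NK| = 59.90 ✓; |KT| = 59.10 ✓.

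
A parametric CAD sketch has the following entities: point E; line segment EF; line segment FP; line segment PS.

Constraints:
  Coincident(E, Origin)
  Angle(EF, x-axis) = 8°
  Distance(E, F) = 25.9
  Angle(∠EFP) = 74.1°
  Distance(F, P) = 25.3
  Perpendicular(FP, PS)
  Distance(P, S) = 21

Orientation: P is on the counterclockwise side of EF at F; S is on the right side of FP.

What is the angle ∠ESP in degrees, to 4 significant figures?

21.63°

E is at the origin; EF runs at 8.0° with length 25.9, so F = 25.9·(cos 8.0°, sin 8.0°) = (25.65, 3.605). ∠EFP = 74.1°, so FP runs at 8.0° + (180° − 74.1°) = 113.9° from the x-axis; with |FP| = 25.3, P = F + 25.3·(cos 113.9°, sin 113.9°) = (15.40, 26.74). FP is perpendicular to PS; with |PS| = 21.0 on the right of FP, S = P + 21.0·(0.9143, 0.4051) = (34.60, 35.24). Then cos ∠ESP = SE·SP / (|SE||SP|), giving 21.63°.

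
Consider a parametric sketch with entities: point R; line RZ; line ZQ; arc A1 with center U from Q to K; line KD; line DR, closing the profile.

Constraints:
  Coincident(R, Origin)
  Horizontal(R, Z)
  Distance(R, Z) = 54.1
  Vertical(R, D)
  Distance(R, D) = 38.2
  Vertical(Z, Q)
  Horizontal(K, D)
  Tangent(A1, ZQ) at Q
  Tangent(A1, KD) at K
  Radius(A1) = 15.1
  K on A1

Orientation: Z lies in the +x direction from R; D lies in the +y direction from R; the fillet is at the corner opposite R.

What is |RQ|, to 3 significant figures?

58.8

The virtual corner opposite R is at (54.1, 38.2). The tangent condition forces UQ to be normal to ZQ and A1 meets KD tangentially, so UK is at right angles to KD, with radius 15.1, so the center U sits 15.1 in from both sides at U = (39.0, 23.1). That places the tangent points at Q = (54.1, 23.1) on ZQ and K = (39.0, 38.2) on KD. Then |RQ| = |Q − R| = 58.8.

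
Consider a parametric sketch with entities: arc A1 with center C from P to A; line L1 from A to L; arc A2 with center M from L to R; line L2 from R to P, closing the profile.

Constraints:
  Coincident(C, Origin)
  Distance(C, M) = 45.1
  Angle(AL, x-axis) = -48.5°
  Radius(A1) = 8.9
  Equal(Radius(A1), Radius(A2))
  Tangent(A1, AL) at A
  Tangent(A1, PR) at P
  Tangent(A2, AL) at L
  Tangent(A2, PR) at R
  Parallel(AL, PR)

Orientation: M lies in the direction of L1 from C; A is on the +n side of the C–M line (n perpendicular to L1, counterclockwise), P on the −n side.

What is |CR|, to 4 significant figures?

45.97

Tangency of A1 to both parallel lines with radius 8.9 puts A and P at C ± 8.9·n: A = (6.666, 5.897), P = (-6.666, -5.897). Equal radii place L and R the same way about M: L = M + 8.9·n = (36.55, -27.88), R = M − 8.9·n = (23.22, -39.68). Then |CR| = |R − C| = 45.97.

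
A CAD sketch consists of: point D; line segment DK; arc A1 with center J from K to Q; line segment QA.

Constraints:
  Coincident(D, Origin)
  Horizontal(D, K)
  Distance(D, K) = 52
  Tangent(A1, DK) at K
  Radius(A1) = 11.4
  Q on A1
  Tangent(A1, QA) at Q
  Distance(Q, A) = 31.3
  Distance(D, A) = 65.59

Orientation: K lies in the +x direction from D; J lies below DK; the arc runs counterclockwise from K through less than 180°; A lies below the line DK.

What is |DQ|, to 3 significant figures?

43.3

D is at the origin; D and K share the same y with |DK| = 52.0 and K on the +x side, so K = (52.0, 0.00). Tangency of A1 to DK means the radius JK is perpendicular to DK, so J = K + (0, -11.4) = (52.0, -11.4). Since JQ ⟂ QA (tangency), |JA| = √(11.4² + 31.3²) = 33.3 regardless of where Q sits on A1. So A lies on both circle(D, 65.59) and circle(J, 33.3); the below-DK intersection is A = (48.2, -44.5). Q is the foot of the tangent from A: Q = (40.9, -14.1).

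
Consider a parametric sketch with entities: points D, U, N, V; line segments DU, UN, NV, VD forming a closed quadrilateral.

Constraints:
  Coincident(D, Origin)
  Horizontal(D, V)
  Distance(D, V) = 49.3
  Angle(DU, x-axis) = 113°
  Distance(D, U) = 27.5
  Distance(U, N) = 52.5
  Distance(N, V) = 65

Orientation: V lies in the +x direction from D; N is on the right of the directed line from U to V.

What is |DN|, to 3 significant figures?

28.9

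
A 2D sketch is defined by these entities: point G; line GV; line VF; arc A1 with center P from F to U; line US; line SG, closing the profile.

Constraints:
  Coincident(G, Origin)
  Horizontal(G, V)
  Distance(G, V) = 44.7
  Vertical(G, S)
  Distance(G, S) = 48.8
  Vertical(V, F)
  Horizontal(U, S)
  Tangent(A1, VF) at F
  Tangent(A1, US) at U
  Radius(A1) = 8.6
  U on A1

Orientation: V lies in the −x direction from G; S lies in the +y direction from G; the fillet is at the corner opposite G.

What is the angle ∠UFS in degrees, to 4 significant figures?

34.11°

G is at the origin; G and V share the same y with |GV| = 44.7 and V on the −x side, so V = (-44.70, 0.000). G and S share the same x with |GS| = 48.8 and S on the +y side, so S = (0.000, 48.80). The virtual corner opposite G is at (-44.70, 48.80). The tangent condition forces PF to be normal to VF and since A1 is tangent to US there, PU ⟂ US, with radius 8.6, so the center P sits 8.6 in from both sides at P = (-36.10, 40.20). That places the tangent points at F = (-44.70, 40.20) on VF and U = (-36.10, 48.80) on US. Then cos ∠UFS = FU·FS / (|FU||FS|), giving 34.11°.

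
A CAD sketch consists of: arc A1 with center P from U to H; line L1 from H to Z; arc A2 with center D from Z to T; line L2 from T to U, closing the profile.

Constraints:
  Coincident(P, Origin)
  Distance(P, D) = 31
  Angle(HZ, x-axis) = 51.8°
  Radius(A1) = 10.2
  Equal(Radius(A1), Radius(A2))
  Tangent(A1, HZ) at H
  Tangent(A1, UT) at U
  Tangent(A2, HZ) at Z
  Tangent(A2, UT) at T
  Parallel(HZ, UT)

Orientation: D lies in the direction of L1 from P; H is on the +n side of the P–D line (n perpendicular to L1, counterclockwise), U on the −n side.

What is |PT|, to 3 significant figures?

32.6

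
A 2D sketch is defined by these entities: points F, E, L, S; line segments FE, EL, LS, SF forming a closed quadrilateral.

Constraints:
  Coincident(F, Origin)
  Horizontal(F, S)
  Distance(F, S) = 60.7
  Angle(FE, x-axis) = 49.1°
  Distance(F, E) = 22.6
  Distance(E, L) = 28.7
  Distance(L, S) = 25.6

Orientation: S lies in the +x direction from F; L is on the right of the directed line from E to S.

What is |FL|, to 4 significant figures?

35.41

F is at the origin; F and S share the same y with |FS| = 60.7 and S in +x, so S = (60.7, 0). FE runs at 49.1° with |FE| = 22.6, so E = (14.80, 17.08). L is determined by |EL| = 28.7 and |LS| = 25.6 together: it lies at the intersection of circle(E, 28.7) and circle(S, 25.6). With |ES| = 48.98, the foot of the radical line on ES is 26.21 from E and the perpendicular offset is √(28.7² − 26.21²) = 11.70. Taking the right-of-ES solution: L = (35.28, -3.022).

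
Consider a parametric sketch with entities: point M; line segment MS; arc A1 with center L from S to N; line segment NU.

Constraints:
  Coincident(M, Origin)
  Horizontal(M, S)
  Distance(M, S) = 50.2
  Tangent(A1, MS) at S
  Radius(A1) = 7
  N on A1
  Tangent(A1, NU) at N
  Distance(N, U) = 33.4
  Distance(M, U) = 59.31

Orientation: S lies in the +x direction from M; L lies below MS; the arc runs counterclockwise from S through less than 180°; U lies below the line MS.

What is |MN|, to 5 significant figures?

43.770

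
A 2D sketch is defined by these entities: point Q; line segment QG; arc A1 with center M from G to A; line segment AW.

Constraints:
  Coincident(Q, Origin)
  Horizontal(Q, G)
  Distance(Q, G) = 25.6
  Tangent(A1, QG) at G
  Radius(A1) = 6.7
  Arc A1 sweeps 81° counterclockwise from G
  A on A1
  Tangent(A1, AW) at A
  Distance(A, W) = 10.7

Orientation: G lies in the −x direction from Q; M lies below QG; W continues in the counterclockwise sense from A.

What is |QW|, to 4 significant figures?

37.57

Q is at the origin; Q and G share the same y with |QG| = 25.6 and G on the −x side, so G = (-25.60, 0.000). The tangent condition forces MG to be normal to QG, so M = G + (0, -6.7) = (-25.60, -6.700). On A1, G sits at bearing 90° from M; an 81° counterclockwise sweep puts A at bearing 171°, so A = M + 6.7·(cos 171°, sin 171°) = (-32.22, -5.652). Tangency of A1 to AW means the radius MA is perpendicular to AW, so AW runs along (−sin 171°, cos 171°); with |AW| = 10.7, W = (-33.89, -16.22). Then |QW| = |W − Q| = 37.57.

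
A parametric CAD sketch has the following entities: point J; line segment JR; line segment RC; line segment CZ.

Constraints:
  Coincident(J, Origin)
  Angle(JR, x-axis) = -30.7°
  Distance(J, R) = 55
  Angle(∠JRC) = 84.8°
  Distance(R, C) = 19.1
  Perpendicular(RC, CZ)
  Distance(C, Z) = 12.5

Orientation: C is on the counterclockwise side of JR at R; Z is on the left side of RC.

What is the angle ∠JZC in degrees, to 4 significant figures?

161.5°

J is at the origin; JR runs at -30.7° with length 55.0, so R = 55.0·(cos -30.7°, sin -30.7°) = (47.29, -28.08). ∠JRC = 84.8°, so RC runs at -30.7° + (180° − 84.8°) = 64.50° from the x-axis; with |RC| = 19.1, C = R + 19.1·(cos 64.50°, sin 64.50°) = (55.51, -10.84). RC is perpendicular to CZ; with |CZ| = 12.5 on the left of RC, Z = C + 12.5·(-0.9026, 0.4305) = (44.23, -5.459). Then cos ∠JZC = ZJ·ZC / (|ZJ||ZC|), giving 161.5°.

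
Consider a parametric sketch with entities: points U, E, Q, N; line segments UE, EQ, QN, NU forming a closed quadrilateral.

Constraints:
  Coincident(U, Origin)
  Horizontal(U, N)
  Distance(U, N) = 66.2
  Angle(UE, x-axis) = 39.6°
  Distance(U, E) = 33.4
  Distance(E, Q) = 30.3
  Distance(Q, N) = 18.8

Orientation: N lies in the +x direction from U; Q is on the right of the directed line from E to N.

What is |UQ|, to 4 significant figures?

47.40

U is at the origin; UN is horizontal with |UN| = 66.2 and N in +x, so N = (66.2, 0). UE runs at 39.6° with |UE| = 33.4, so E = (25.74, 21.29). Q is determined by |EQ| = 30.3 and |QN| = 18.8 together: it lies at the intersection of circle(E, 30.3) and circle(N, 18.8). With |EN| = 45.72, the foot of the radical line on EN is 29.04 from E and the perpendicular offset is √(30.3² − 29.04²) = 8.659. Taking the right-of-EN solution: Q = (47.40, 0.1072).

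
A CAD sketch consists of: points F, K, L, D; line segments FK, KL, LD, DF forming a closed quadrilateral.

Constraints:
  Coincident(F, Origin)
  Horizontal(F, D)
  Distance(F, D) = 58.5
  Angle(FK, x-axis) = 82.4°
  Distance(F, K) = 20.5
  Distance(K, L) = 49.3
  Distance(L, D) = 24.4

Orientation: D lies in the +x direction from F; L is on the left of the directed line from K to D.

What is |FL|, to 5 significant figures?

56.978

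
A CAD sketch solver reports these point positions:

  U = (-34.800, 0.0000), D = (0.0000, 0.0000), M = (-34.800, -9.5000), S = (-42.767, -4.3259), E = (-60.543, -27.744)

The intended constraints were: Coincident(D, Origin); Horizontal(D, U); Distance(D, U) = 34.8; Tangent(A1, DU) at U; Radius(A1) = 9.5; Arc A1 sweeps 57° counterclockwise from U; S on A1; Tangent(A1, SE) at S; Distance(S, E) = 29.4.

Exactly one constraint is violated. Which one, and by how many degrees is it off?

Tangent(A1, SE) at S — off by 4.20°.

D = (0.00, 0.00) ✓; D.y = 0.00, U.y = 0.00 ✓; |DU| = 34.80 ✓; ∠(MU, UD) = 90.00° ✓; |MU| = 9.500 ✓; bearing(M→S) − bearing(M→U) = 57.00° ✓; |MS| = 9.500 ✓; ∠(MS, SE) = 94.20° ✗; |SE| = 29.40 ✓.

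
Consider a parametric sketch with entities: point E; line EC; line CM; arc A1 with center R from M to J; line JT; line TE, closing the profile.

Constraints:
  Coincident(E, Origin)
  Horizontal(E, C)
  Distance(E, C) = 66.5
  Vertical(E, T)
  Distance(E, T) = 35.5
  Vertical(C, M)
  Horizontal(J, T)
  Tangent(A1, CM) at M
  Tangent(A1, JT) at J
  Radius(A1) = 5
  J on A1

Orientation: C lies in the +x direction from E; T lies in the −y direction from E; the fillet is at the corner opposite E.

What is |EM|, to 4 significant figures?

73.16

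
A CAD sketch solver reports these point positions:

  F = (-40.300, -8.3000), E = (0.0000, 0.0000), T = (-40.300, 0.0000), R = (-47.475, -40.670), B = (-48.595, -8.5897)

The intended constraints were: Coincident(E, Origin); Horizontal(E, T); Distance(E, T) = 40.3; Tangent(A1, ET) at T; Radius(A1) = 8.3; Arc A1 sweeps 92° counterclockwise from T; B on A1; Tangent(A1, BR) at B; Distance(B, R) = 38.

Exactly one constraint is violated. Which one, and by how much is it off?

Distance(B, R) = 38 — off by 5.90.

E = (0.00, 0.00) ✓; E.y = 0.00, T.y = 0.00 ✓; |ET| = 40.30 ✓; ∠(FT, TE) = 90.00° ✓; |FT| = 8.300 ✓; bearing(F→B) − bearing(F→T) = 92.00° ✓; |FB| = 8.300 ✓; ∠(FB, BR) = 90.00° ✓; |BR| = 32.10 ✗.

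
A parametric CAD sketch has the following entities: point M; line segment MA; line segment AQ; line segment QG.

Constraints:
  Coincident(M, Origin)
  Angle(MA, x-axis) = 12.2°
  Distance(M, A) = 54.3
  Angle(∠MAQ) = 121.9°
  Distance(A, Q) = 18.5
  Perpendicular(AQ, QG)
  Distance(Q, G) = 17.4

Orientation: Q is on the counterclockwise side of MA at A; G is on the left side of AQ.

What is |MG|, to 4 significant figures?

55.24

M is at the origin; MA runs at 12.2° with length 54.3, so A = 54.3·(cos 12.2°, sin 12.2°) = (53.07, 11.47). ∠MAQ = 121.9°, so AQ runs at 12.2° + (180° − 121.9°) = 70.30° from the x-axis; with |AQ| = 18.5, Q = A + 18.5·(cos 70.30°, sin 70.30°) = (59.31, 28.89). AQ is perpendicular to QG; with |QG| = 17.4 on the left of AQ, G = Q + 17.4·(-0.9415, 0.3371) = (42.93, 34.76). Then |MG| = |G − M| = 55.24.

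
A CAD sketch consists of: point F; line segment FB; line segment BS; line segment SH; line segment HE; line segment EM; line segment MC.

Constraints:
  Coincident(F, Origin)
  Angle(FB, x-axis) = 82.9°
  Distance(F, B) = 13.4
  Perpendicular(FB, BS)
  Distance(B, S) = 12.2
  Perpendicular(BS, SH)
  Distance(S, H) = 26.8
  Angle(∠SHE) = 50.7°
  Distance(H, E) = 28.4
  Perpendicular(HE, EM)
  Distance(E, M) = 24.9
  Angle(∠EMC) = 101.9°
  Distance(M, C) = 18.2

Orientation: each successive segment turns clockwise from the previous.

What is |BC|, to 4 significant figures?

22.25

F is at the origin; FB runs at 82.9° with length 13.4, so B = (1.656, 13.30). The perpendicularity gives BS at right angles to FB, so BS runs at -7.100°; with |BS| = 12.2, S = (13.76, 11.79). The perpendicularity gives SH at right angles to BS, so SH runs at -97.10°; with |SH| = 26.8, H = (10.45, -14.81). ∠SHE = 50.7° gives HE at 133.6° from the x-axis; with |HE| = 28.4, E = (-9.135, 5.761). HE ⟂ EM, so EM runs at 43.60°; with |EM| = 24.9, M = (8.897, 22.93). ∠EMC = 101.9° gives MC at -34.50° from the x-axis; with |MC| = 18.2, C = (23.90, 12.62). Then |BC| = |C − B| = 22.25.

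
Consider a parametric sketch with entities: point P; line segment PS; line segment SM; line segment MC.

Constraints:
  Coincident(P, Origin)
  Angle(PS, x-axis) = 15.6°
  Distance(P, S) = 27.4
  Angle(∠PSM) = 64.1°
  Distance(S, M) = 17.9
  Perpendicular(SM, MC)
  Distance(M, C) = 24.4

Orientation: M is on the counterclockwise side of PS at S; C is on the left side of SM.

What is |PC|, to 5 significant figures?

5.9368

P is at the origin; PS runs at 15.6° with length 27.4, so S = 27.4·(cos 15.6°, sin 15.6°) = (26.391, 7.3684). ∠PSM = 64.1°, so SM runs at 15.6° + (180° − 64.1°) = 131.50° from the x-axis; with |SM| = 17.9, M = S + 17.9·(cos 131.50°, sin 131.50°) = (14.530, 20.775). The perpendicularity gives MC at right angles to SM; with |MC| = 24.4 on the left of SM, C = M + 24.4·(-0.74896, -0.66262) = (-3.7448, 4.6068). Then |PC| = |C − P| = 5.9368.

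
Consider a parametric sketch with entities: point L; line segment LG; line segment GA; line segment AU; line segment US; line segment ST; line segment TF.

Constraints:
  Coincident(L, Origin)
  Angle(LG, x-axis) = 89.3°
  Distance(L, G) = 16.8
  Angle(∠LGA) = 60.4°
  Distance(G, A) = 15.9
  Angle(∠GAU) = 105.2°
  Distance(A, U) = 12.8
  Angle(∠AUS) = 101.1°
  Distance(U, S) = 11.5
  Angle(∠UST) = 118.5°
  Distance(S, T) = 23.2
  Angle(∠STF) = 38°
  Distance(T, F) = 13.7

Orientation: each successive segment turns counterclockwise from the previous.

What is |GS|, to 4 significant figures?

19.61

L is at the origin; LG runs at 89.3° with length 16.8, so G = (0.2052, 16.80). ∠LGA = 60.4° gives GA at -151.1° from the x-axis; with |GA| = 15.9, A = (-13.71, 9.115). ∠GAU = 105.2° gives AU at -76.30° from the x-axis; with |AU| = 12.8, U = (-10.68, -3.321). ∠AUS = 101.1° gives US at 2.600° from the x-axis; with |US| = 11.5, S = (0.8050, -2.800). Then |GS| = |S − G| = 19.61.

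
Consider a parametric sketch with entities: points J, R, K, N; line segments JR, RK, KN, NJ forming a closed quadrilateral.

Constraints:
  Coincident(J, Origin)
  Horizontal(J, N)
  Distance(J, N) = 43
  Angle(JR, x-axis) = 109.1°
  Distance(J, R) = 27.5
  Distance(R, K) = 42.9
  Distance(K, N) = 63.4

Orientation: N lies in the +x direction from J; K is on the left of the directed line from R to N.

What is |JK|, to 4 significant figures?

61.58

Checks: |RK| = 42.90 ✓; |KN| = 63.40 ✓.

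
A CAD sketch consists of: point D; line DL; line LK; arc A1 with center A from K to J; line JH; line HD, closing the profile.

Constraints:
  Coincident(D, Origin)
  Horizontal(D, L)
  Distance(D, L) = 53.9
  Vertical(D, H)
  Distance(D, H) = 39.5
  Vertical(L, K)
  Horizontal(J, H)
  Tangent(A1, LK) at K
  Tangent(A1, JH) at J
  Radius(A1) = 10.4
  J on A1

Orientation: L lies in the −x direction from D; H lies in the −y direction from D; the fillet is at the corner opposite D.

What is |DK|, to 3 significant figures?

61.3

D is at the origin; D and L share the same y with |DL| = 53.9 and L on the −x side, so L = (-53.9, 0.00). D and H share the same x with |DH| = 39.5 and H on the −y side, so H = (0.00, -39.5). The virtual corner opposite D is at (-53.9, -39.5). A1 meets LK tangentially, so AK is at right angles to LK and tangency of A1 to JH means the radius AJ is perpendicular to JH, with radius 10.4, so the center A sits 10.4 in from both sides at A = (-43.5, -29.1). That places the tangent points at K = (-53.9, -29.1) on LK and J = (-43.5, -39.5) on JH. Then |DK| = |K − D| = 61.3.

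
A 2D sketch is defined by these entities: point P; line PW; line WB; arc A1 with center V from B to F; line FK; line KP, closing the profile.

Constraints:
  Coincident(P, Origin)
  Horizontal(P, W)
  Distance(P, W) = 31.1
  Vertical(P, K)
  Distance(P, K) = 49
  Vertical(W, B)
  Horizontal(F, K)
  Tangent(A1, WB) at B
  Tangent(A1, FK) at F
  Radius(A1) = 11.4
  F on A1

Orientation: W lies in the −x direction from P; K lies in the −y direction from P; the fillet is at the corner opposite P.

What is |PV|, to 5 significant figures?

42.448

P is at the origin; PW is horizontal with |PW| = 31.1 and W on the −x side, so W = (-31.100, 0.0000). P and K share the same x with |PK| = 49.0 and K on the −y side, so K = (0.0000, -49.000). The virtual corner opposite P is at (-31.100, -49.000). Since A1 is tangent to WB there, VB ⟂ WB and A1 meets FK tangentially, so VF is at right angles to FK, with radius 11.4, so the center V sits 11.4 in from both sides at V = (-19.700, -37.600). Then |PV| = |V − P| = 42.448.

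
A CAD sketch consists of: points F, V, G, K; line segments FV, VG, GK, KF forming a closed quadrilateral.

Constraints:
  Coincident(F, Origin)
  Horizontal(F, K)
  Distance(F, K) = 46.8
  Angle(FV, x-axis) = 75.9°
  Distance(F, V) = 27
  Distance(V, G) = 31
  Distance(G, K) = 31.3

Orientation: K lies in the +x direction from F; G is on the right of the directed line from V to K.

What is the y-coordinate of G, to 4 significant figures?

-3.444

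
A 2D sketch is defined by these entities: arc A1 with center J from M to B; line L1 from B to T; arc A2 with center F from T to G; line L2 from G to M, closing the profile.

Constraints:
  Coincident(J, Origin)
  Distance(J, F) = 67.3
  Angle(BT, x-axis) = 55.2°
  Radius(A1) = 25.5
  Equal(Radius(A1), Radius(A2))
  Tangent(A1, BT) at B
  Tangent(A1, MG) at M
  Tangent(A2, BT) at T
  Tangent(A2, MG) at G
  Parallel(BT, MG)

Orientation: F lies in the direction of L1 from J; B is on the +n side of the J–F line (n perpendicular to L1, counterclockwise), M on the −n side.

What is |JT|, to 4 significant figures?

71.97

The slot axis is L1's direction at 55.2°, so u = (cos 55.2°, sin 55.2°) = (0.5707, 0.8211) and n = (−sin 55.2°, cos 55.2°) = (-0.8211, 0.5707). J is at the origin and F lies 67.3 along u from J, so F = 67.3·u = (38.41, 55.26). Tangency of A1 to both parallel lines with radius 25.5 puts B and M at J ± 25.5·n: B = (-20.94, 14.55), M = (20.94, -14.55). Equal radii place T and G the same way about F: T = F + 25.5·n = (17.47, 69.82), G = F − 25.5·n = (59.35, 40.71). Then |JT| = |T − J| = 71.97.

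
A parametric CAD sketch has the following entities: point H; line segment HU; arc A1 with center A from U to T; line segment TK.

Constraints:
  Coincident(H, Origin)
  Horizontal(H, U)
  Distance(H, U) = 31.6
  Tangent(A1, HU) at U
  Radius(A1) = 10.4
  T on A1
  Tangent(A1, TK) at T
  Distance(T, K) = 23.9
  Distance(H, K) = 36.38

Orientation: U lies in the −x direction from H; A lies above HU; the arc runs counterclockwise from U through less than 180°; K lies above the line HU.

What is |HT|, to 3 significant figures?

23.0

Checks: ∠(AU, UH) = 90.00° ✓; |AT| = 10.40 ✓; ∠(AT, TK) = 90.00° ✓; |TK| = 23.90 ✓; |HK| = 36.38 ✓.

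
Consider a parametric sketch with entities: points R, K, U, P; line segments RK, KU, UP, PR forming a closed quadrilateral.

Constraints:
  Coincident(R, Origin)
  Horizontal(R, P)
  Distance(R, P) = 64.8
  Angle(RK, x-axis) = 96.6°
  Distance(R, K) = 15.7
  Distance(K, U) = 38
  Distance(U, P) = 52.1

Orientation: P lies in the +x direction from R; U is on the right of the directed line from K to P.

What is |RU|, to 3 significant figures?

24.0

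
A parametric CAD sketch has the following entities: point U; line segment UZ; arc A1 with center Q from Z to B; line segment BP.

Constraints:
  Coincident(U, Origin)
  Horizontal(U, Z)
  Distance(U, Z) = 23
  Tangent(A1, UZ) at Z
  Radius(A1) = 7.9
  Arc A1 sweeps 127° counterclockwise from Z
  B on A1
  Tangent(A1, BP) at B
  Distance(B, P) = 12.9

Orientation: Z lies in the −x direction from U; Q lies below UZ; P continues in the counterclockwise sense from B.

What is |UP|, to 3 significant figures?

31.5

On A1, Z sits at bearing 90° from Q; a 127° counterclockwise sweep puts B at bearing 217°, so B = Q + 7.9·(cos 217°, sin 217°) = (-29.3, -12.7). A1 meets BP tangentially, so QB is at right angles to BP, so BP runs along (−sin 217°, cos 217°); with |BP| = 12.9, P = (-21.5, -23.0). Then |UP| = |P − U| = 31.5.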